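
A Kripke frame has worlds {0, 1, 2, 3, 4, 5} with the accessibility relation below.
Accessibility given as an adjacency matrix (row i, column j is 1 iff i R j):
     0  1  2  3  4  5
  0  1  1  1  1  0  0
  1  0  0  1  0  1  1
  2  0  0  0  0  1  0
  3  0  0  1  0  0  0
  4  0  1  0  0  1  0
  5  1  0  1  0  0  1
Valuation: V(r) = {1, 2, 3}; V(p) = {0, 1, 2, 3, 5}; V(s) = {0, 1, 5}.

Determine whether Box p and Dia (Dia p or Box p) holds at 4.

No

At 4: Box p is false, Dia (Dia p or Box p) is true, so Box p and Dia (Dia p or Box p) is false.
  At 4: Box p requires p at every successor {1, 4}.
    p fails at 4, so Box p is false at 4.
  At 4: Dia (Dia p or Box p) requires Dia p or Box p at some successor in {1, 4}.
    Dia p or Box p holds at 1, so Dia (Dia p or Box p) is true at 4.
      At 1: Dia p is true, Box p is false, so Dia p or Box p is true.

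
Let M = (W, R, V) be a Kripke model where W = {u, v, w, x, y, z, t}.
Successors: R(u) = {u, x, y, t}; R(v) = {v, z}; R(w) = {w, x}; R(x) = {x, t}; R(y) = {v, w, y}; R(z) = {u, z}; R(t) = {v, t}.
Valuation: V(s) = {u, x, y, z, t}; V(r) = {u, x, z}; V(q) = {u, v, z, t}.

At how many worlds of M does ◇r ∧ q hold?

3

Recall that ◇ψ holds at a world iff ψ holds at some accessible world.
Let φ = ◇r ∧ q. Evaluate φ at each world:
  u (successors {u, x, y, t}): φ is true.
  v (successors {v, z}): φ is true.
  w (successors {w, x}): φ is false.
  x (successors {x, t}): φ is false.
  y (successors {v, w, y}): φ is false.
  z (successors {u, z}): φ is true.
  t (successors {v, t}): φ is false.
For instance, at x:
  At x: ◇r is true, q is false, so ◇r ∧ q is false.
    At x: ◇r requires r at some successor in {x, t}.
      r holds at x, so ◇r is true at x.
Satisfying worlds: {u, v, z}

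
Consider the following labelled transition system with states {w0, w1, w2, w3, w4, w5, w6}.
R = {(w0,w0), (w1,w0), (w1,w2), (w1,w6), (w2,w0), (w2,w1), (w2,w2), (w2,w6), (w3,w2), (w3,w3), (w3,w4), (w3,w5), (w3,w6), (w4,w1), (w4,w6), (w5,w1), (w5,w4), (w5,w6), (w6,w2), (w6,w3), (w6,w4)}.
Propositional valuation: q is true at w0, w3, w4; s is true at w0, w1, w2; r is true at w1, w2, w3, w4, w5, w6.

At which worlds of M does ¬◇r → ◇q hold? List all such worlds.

w0, w1, w2, w3, w4, w5, w6

Let φ = ¬◇r → ◇q. Evaluate φ at each world:
  w0 (successors {w0}): φ is true.
  w1 (successors {w0, w2, w6}): φ is true.
  w2 (successors {w0, w1, w2, w6}): φ is true.
  w3 (successors {w2, w3, w4, w5, w6}): φ is true.
  w4 (successors {w1, w6}): φ is true.
  w5 (successors {w1, w4, w6}): φ is true.
  w6 (successors {w2, w3, w4}): φ is true.
For instance, at w4:
  At w4: ¬◇r is false, ◇q is false, so ¬◇r → ◇q is true.
    At w4: ◇r is true, so ¬◇r is false.
      At w4: ◇r requires r at some successor in {w1, w6}.
        r holds at w1, so ◇r is true at w4.
    At w4: ◇q requires q at some successor in {w1, w6}.
      At w1: q is false.
      At w6: q is false.
    So ◇q is false at w4.
Satisfying worlds: {w0, w1, w2, w3, w4, w5, w6}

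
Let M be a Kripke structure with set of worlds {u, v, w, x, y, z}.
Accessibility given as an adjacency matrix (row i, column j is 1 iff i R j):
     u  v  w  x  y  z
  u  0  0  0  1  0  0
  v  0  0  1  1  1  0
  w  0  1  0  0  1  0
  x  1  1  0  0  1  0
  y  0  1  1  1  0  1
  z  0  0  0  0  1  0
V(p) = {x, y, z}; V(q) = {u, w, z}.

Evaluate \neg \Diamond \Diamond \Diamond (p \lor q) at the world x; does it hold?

No

At x: \Diamond \Diamond \Diamond (p \lor q) is true, so \neg \Diamond \Diamond \Diamond (p \lor q) is false.
  At x: \Diamond \Diamond \Diamond (p \lor q) requires \Diamond \Diamond (p \lor q) at some successor in {u, v, y}.
    \Diamond \Diamond (p \lor q) holds at u, so \Diamond \Diamond \Diamond (p \lor q) is true at x.
      At u: \Diamond \Diamond (p \lor q) requires \Diamond (p \lor q) at some successor in {x}.
        \Diamond (p \lor q) holds at x, so \Diamond \Diamond (p \lor q) is true at u.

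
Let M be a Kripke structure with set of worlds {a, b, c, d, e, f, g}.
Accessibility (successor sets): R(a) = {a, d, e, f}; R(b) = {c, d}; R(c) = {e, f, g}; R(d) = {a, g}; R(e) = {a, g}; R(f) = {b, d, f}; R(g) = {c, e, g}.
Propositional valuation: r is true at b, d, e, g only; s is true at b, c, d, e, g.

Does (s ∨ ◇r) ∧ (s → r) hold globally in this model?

Recall that ◇ψ holds at a world iff ψ holds at some accessible world.
Let φ = (s ∨ ◇r) ∧ (s → r). Evaluate φ at each world:
  a (successors {a, d, e, f}): φ is true.
  b (successors {c, d}): φ is true.
  c (successors {e, f, g}): φ is false.
  d (successors {a, g}): φ is true.
  e (successors {a, g}): φ is true.
  f (successors {b, d, f}): φ is true.
  g (successors {c, e, g}): φ is true.
Detail at c (counterexample):
  At c: s ∨ ◇r is true, s → r is false, so (s ∨ ◇r) ∧ (s → r) is false.
    At c: s is true, ◇r is true, so s ∨ ◇r is true.
      At c: ◇r requires r at some successor in {e, f, g}.
        r holds at e, so ◇r is true at c.

No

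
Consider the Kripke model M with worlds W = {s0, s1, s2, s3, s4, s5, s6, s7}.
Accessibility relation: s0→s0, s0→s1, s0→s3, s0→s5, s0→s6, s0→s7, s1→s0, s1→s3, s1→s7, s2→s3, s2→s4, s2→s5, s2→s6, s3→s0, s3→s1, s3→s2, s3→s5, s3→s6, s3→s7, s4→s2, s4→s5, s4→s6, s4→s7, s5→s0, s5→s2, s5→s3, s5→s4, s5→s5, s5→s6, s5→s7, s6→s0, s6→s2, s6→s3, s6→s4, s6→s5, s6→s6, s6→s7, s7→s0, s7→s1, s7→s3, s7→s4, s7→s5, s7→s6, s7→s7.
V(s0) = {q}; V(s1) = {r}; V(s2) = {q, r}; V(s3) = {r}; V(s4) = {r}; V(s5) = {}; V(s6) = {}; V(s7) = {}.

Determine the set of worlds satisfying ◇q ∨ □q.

s0, s1, s3, s4, s5, s6, s7

Recall that □ψ holds at a world iff ψ holds at every accessible world, and ◇ψ holds iff ψ holds at some accessible world.
Let φ = ◇q ∨ □q. Evaluate φ at each world:
  s0 (successors {s0, s1, s3, s5, s6, s7}): φ is true.
  s1 (successors {s0, s3, s7}): φ is true.
  s2 (successors {s3, s4, s5, s6}): φ is false.
  s3 (successors {s0, s1, s2, s5, s6, s7}): φ is true.
  s4 (successors {s2, s5, s6, s7}): φ is true.
  s5 (successors {s0, s2, s3, s4, s5, s6, s7}): φ is true.
  s6 (successors {s0, s2, s3, s4, s5, s6, s7}): φ is true.
  s7 (successors {s0, s1, s3, s4, s5, s6, s7}): φ is true.
For instance, at s3:
  At s3: ◇q is true, □q is false, so ◇q ∨ □q is true.
    At s3: ◇q requires q at some successor in {s0, s1, s2, s5, s6, s7}.
      q holds at s0, so ◇q is true at s3.
    At s3: □q requires q at every successor {s0, s1, s2, s5, s6, s7}.
      q fails at s1, so □q is false at s3.
Satisfying worlds: {s0, s1, s3, s4, s5, s6, s7}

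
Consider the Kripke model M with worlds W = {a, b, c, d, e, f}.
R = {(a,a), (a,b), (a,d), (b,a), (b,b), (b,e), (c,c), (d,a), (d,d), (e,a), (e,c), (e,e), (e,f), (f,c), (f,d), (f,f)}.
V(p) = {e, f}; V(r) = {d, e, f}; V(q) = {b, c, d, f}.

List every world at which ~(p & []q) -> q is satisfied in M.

b, c, d, f

Recall that []ψ holds at a world iff ψ holds at every accessible world, and <>ψ holds iff ψ holds at some accessible world.
Let φ = ~(p & []q) -> q. Evaluate φ at each world:
  a (successors {a, b, d}): φ is false.
  b (successors {a, b, e}): φ is true.
  c (successors {c}): φ is true.
  d (successors {a, d}): φ is true.
  e (successors {a, c, e, f}): φ is false.
  f (successors {c, d, f}): φ is true.
For instance, at e:
  At e: ~(p & []q) is true, q is false, so ~(p & []q) -> q is false.
    At e: p & []q is false, so ~(p & []q) is true.
      At e: p is true, []q is false, so p & []q is false.
Satisfying worlds: {b, c, d, f}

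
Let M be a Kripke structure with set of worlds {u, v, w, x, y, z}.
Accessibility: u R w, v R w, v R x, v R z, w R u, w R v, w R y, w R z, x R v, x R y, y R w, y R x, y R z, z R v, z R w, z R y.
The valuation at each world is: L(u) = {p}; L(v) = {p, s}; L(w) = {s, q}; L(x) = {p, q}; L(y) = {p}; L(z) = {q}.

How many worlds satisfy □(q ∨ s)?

Let φ = □(q ∨ s). Evaluate φ at each world:
  u (successors {w}): φ is true.
  v (successors {w, x, z}): φ is true.
  w (successors {u, v, y, z}): φ is false.
  x (successors {v, y}): φ is false.
  y (successors {w, x, z}): φ is true.
  z (successors {v, w, y}): φ is false.
For instance, at u:
  At u: □(q ∨ s) requires q ∨ s at every successor {w}.
    At w: q ∨ s is true.
  So □(q ∨ s) is true at u.
Satisfying worlds: {u, v, y}

3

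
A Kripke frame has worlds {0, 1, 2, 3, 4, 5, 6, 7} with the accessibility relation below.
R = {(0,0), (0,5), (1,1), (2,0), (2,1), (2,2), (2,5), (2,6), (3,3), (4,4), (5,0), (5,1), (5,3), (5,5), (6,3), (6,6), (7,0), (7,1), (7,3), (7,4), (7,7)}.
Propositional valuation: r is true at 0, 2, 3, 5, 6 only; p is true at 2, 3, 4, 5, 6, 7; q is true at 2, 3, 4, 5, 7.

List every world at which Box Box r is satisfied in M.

3, 6

Recall that Box ψ holds at a world iff ψ holds at every accessible world, and Dia ψ holds iff ψ holds at some accessible world.
Let φ = Box Box r. Evaluate φ at each world:
  0 (successors {0, 5}): φ is false.
  1 (successors {1}): φ is false.
  2 (successors {0, 1, 2, 5, 6}): φ is false.
  3 (successors {3}): φ is true.
  4 (successors {4}): φ is false.
  5 (successors {0, 1, 3, 5}): φ is false.
  6 (successors {3, 6}): φ is true.
  7 (successors {0, 1, 3, 4, 7}): φ is false.
For instance, at 0:
  At 0: Box Box r requires Box r at every successor {0, 5}.
    Box r fails at 5, so Box Box r is false at 0.
      At 5: Box r requires r at every successor {0, 1, 3, 5}.
        r fails at 1, so Box r is false at 5.
Satisfying worlds: {3, 6}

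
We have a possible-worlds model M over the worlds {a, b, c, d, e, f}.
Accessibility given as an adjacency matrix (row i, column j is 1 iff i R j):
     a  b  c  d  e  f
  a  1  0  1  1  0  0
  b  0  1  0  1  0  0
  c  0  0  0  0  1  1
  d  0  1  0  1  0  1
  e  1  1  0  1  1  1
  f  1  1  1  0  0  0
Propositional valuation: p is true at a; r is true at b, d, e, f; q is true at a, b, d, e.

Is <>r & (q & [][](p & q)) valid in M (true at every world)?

Let φ = <>r & (q & [][](p & q)). Evaluate φ at each world:
  a (successors {a, c, d}): φ is false.
  b (successors {b, d}): φ is false.
  c (successors {e, f}): φ is false.
  d (successors {b, d, f}): φ is false.
  e (successors {a, b, d, e, f}): φ is false.
  f (successors {a, b, c}): φ is false.
Detail at a (counterexample):
  At a: <>r is true, q & [][](p & q) is false, so <>r & (q & [][](p & q)) is false.
    At a: <>r requires r at some successor in {a, c, d}.
      r holds at d, so <>r is true at a.
    At a: q is true, [][](p & q) is false, so q & [][](p & q) is false.
      At a: [][](p & q) requires [](p & q) at every successor {a, c, d}.
        [](p & q) fails at a, so [][](p & q) is false at a.

No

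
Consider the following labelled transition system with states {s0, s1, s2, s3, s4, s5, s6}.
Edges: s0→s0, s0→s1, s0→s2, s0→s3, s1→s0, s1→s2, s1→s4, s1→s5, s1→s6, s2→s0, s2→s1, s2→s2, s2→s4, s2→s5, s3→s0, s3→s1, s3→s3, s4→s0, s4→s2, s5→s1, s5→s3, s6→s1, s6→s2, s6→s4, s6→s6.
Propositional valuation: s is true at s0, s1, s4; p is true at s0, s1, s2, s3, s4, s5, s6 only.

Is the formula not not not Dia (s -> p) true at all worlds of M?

Let φ = not not not Dia (s -> p). Evaluate φ at each world:
  s0 (successors {s0, s1, s2, s3}): φ is false.
  s1 (successors {s0, s2, s4, s5, s6}): φ is false.
  s2 (successors {s0, s1, s2, s4, s5}): φ is false.
  s3 (successors {s0, s1, s3}): φ is false.
  s4 (successors {s0, s2}): φ is false.
  s5 (successors {s1, s3}): φ is false.
  s6 (successors {s1, s2, s4, s6}): φ is false.
Detail at s0 (counterexample):
  At s0: not not Dia (s -> p) is true, so not not not Dia (s -> p) is false.
    At s0: not Dia (s -> p) is false, so not not Dia (s -> p) is true.
      At s0: Dia (s -> p) is true, so not Dia (s -> p) is false.

No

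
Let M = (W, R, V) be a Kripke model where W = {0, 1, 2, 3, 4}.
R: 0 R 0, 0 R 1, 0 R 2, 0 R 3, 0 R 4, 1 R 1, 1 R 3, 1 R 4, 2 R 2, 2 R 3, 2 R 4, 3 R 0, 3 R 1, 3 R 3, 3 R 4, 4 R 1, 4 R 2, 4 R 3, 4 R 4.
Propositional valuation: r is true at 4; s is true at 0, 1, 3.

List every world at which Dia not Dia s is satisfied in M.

Recall that Dia ψ holds at a world iff ψ holds at some accessible world.
Let φ = Dia not Dia s. Evaluate φ at each world:
  0 (successors {0, 1, 2, 3, 4}): φ is false.
  1 (successors {1, 3, 4}): φ is false.
  2 (successors {2, 3, 4}): φ is false.
  3 (successors {0, 1, 3, 4}): φ is false.
  4 (successors {1, 2, 3, 4}): φ is false.
For instance, at 0:
  At 0: Dia not Dia s requires not Dia s at some successor in {0, 1, 2, 3, 4}.
    At 0: not Dia s is false.
    At 1: not Dia s is false.
    At 2: not Dia s is false.
    At 3: not Dia s is false.
    At 4: not Dia s is false.
  So Dia not Dia s is false at 0.
Satisfying worlds: none.

none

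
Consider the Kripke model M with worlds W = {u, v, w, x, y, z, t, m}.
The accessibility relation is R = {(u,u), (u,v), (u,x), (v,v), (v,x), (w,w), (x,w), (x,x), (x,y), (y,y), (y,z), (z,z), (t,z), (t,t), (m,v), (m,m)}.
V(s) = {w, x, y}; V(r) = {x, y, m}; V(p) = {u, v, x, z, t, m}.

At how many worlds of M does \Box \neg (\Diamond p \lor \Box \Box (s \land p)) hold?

1

Let φ = \Box \neg (\Diamond p \lor \Box \Box (s \land p)). Evaluate φ at each world:
  u (successors {u, v, x}): φ is false.
  v (successors {v, x}): φ is false.
  w (successors {w}): φ is true.
  x (successors {w, x, y}): φ is false.
  y (successors {y, z}): φ is false.
  z (successors {z}): φ is false.
  t (successors {z, t}): φ is false.
  m (successors {v, m}): φ is false.
For instance, at x:
  At x: \Box \neg (\Diamond p \lor \Box \Box (s \land p)) requires \neg (\Diamond p \lor \Box \Box (s \land p)) at every successor {w, x, y}.
    \neg (\Diamond p \lor \Box \Box (s \land p)) fails at x, so \Box \neg (\Diamond p \lor \Box \Box (s \land p)) is false at x.
      At x: \Diamond p \lor \Box \Box (s \land p) is true, so \neg (\Diamond p \lor \Box \Box (s \land p)) is false.
Satisfying worlds: {w}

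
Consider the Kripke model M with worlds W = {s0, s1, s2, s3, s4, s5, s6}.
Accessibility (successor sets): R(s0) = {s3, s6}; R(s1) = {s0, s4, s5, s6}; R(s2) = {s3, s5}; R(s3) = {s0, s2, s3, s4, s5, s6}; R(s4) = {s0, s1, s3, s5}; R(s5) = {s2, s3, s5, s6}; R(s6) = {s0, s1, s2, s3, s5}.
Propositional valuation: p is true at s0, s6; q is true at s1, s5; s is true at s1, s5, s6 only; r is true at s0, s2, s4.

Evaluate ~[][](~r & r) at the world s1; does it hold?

Yes

At s1: [][](~r & r) is false, so ~[][](~r & r) is true.
  At s1: [][](~r & r) requires [](~r & r) at every successor {s0, s4, s5, s6}.
    [](~r & r) fails at s0, so [][](~r & r) is false at s1.
      At s0: [](~r & r) requires ~r & r at every successor {s3, s6}.
        ~r & r fails at s3, so [](~r & r) is false at s0.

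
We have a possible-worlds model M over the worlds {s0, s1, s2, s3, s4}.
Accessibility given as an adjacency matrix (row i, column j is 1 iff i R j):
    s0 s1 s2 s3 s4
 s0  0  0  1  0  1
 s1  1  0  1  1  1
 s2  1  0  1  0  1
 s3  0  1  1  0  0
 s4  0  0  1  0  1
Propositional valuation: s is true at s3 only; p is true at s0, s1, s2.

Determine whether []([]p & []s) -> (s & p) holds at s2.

Yes

At s2: []([]p & []s) is false, s & p is false, so []([]p & []s) -> (s & p) is true.
  At s2: []([]p & []s) requires []p & []s at every successor {s0, s2, s4}.
    []p & []s fails at s0, so []([]p & []s) is false at s2.
      At s0: []p is false, []s is false, so []p & []s is false.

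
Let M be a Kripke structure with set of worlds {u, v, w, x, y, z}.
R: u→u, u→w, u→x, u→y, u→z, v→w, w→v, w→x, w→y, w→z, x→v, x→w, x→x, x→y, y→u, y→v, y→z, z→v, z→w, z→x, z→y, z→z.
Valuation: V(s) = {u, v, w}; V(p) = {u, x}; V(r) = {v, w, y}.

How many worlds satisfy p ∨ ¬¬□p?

Let φ = p ∨ ¬¬□p. Evaluate φ at each world:
  u (successors {u, w, x, y, z}): φ is true.
  v (successors {w}): φ is false.
  w (successors {v, x, y, z}): φ is false.
  x (successors {v, w, x, y}): φ is true.
  y (successors {u, v, z}): φ is false.
  z (successors {v, w, x, y, z}): φ is false.
For instance, at y:
  At y: p is false, ¬¬□p is false, so p ∨ ¬¬□p is false.
    At y: ¬□p is true, so ¬¬□p is false.
      At y: □p is false, so ¬□p is true.
Satisfying worlds: {u, x}

2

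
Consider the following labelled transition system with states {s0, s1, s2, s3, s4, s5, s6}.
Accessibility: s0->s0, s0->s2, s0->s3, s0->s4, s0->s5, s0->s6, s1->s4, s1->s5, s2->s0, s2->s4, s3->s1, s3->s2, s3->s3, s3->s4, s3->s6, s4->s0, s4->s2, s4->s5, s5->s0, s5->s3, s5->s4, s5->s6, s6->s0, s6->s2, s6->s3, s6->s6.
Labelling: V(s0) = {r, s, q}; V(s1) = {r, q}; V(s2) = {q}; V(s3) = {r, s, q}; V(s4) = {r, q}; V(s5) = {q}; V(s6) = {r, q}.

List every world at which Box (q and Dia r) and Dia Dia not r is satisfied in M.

Let φ = Box (q and Dia r) and Dia Dia not r. Evaluate φ at each world:
  s0 (successors {s0, s2, s3, s4, s5, s6}): φ is true.
  s1 (successors {s4, s5}): φ is true.
  s2 (successors {s0, s4}): φ is true.
  s3 (successors {s1, s2, s3, s4, s6}): φ is true.
  s4 (successors {s0, s2, s5}): φ is true.
  s5 (successors {s0, s3, s4, s6}): φ is true.
  s6 (successors {s0, s2, s3, s6}): φ is true.
For instance, at s5:
  At s5: Box (q and Dia r) is true, Dia Dia not r is true, so Box (q and Dia r) and Dia Dia not r is true.
    At s5: Box (q and Dia r) requires q and Dia r at every successor {s0, s3, s4, s6}.
      At s0: q and Dia r is true.
      At s3: q and Dia r is true.
      At s4: q and Dia r is true.
      At s6: q and Dia r is true.
    So Box (q and Dia r) is true at s5.
    At s5: Dia Dia not r requires Dia not r at some successor in {s0, s3, s4, s6}.
      Dia not r holds at s0, so Dia Dia not r is true at s5.
Satisfying worlds: {s0, s1, s2, s3, s4, s5, s6}

s0, s1, s2, s3, s4, s5, s6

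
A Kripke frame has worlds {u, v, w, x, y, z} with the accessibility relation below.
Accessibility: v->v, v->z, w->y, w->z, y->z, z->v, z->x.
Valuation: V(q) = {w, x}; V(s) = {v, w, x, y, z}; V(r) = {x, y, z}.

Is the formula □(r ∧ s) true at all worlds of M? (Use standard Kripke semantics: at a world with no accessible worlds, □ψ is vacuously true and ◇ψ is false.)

No

Recall that □ψ holds at a world iff ψ holds at every accessible world, and ◇ψ holds iff ψ holds at some accessible world.
Let φ = □(r ∧ s). Evaluate φ at each world:
  u (successors ∅): φ is true.
  v (successors {v, z}): φ is false.
  w (successors {y, z}): φ is true.
  x (successors ∅): φ is true.
  y (successors {z}): φ is true.
  z (successors {v, x}): φ is false.
Detail at v (counterexample):
  At v: □(r ∧ s) requires r ∧ s at every successor {v, z}.
    r ∧ s fails at v, so □(r ∧ s) is false at v.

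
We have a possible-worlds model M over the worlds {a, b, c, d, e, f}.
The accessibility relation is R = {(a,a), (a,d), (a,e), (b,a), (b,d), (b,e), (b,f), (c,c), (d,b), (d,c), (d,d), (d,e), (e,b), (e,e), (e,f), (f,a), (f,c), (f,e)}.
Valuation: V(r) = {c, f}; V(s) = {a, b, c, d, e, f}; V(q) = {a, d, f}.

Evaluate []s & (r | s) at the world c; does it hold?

At c: []s is true, r | s is true, so []s & (r | s) is true.
  At c: []s requires s at every successor {c}.
    At c: s is true.
  So []s is true at c.

Yes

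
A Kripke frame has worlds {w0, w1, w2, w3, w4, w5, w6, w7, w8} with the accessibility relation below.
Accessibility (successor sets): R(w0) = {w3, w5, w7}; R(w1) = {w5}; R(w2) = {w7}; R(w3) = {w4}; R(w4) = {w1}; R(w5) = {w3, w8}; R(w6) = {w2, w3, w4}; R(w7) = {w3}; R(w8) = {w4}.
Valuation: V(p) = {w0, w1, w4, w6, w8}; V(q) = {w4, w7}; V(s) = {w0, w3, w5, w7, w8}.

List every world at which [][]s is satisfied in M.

Recall that []ψ holds at a world iff ψ holds at every accessible world, and <>ψ holds iff ψ holds at some accessible world.
Let φ = [][]s. Evaluate φ at each world:
  w0 (successors {w3, w5, w7}): φ is false.
  w1 (successors {w5}): φ is true.
  w2 (successors {w7}): φ is true.
  w3 (successors {w4}): φ is false.
  w4 (successors {w1}): φ is true.
  w5 (successors {w3, w8}): φ is false.
  w6 (successors {w2, w3, w4}): φ is false.
  w7 (successors {w3}): φ is false.
  w8 (successors {w4}): φ is false.
For instance, at w1:
  At w1: [][]s requires []s at every successor {w5}.
      At w5: []s requires s at every successor {w3, w8}.
        At w3: s is true.
        At w8: s is true.
      So []s is true at w5.
  So [][]s is true at w1.
Satisfying worlds: {w1, w2, w4}

w1, w2, w4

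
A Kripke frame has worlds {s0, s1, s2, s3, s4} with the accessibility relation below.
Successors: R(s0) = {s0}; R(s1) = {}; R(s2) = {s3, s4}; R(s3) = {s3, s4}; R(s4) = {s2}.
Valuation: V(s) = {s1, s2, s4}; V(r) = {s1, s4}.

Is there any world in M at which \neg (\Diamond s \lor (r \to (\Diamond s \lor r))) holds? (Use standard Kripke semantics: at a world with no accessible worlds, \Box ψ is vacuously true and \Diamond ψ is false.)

No

Let φ = \neg (\Diamond s \lor (r \to (\Diamond s \lor r))). Evaluate φ at each world:
  s0 (successors {s0}): φ is false.
  s1 (successors ∅): φ is false.
  s2 (successors {s3, s4}): φ is false.
  s3 (successors {s3, s4}): φ is false.
  s4 (successors {s2}): φ is false.
For instance, at s0:
  At s0: \Diamond s \lor (r \to (\Diamond s \lor r)) is true, so \neg (\Diamond s \lor (r \to (\Diamond s \lor r))) is false.
    At s0: \Diamond s is false, r \to (\Diamond s \lor r) is true, so \Diamond s \lor (r \to (\Diamond s \lor r)) is true.
      At s0: \Diamond s requires s at some successor in {s0}.
        At s0: s is false.
      So \Diamond s is false at s0.
      At s0: r is false, \Diamond s \lor r is false, so r \to (\Diamond s \lor r) is true.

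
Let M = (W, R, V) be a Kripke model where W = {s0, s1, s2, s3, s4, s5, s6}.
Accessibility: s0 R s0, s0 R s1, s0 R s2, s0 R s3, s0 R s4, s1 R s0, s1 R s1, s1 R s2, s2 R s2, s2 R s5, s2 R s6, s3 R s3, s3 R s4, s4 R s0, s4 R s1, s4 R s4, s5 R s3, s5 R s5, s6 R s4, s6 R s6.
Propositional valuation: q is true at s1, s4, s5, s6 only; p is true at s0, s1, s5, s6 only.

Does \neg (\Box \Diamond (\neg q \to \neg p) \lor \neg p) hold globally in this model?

No

Let φ = \neg (\Box \Diamond (\neg q \to \neg p) \lor \neg p). Evaluate φ at each world:
  s0 (successors {s0, s1, s2, s3, s4}): φ is false.
  s1 (successors {s0, s1, s2}): φ is false.
  s2 (successors {s2, s5, s6}): φ is false.
  s3 (successors {s3, s4}): φ is false.
  s4 (successors {s0, s1, s4}): φ is false.
  s5 (successors {s3, s5}): φ is false.
  s6 (successors {s4, s6}): φ is false.
Detail at s0 (counterexample):
  At s0: \Box \Diamond (\neg q \to \neg p) \lor \neg p is true, so \neg (\Box \Diamond (\neg q \to \neg p) \lor \neg p) is false.
    At s0: \Box \Diamond (\neg q \to \neg p) is true, \neg p is false, so \Box \Diamond (\neg q \to \neg p) \lor \neg p is true.
      At s0: \Box \Diamond (\neg q \to \neg p) requires \Diamond (\neg q \to \neg p) at every successor {s0, s1, s2, s3, s4}.
        At s0: \Diamond (\neg q \to \neg p) is true.
        At s1: \Diamond (\neg q \to \neg p) is true.
        At s2: \Diamond (\neg q \to \neg p) is true.
        At s3: \Diamond (\neg q \to \neg p) is true.
        At s4: \Diamond (\neg q \to \neg p) is true.
      So \Box \Diamond (\neg q \to \neg p) is true at s0.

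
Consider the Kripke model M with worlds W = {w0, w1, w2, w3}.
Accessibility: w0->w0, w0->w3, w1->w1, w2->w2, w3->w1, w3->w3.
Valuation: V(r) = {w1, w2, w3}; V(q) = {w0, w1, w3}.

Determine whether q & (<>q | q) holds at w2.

At w2: q is false, <>q | q is false, so q & (<>q | q) is false.
  At w2: <>q is false, q is false, so <>q | q is false.
    At w2: <>q requires q at some successor in {w2}.
      At w2: q is false.
    So <>q is false at w2.

No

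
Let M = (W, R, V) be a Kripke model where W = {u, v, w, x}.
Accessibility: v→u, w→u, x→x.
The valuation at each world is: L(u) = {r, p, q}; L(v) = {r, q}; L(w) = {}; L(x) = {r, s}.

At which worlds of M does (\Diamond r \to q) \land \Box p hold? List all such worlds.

u, v

Let φ = (\Diamond r \to q) \land \Box p. Evaluate φ at each world:
  u (successors ∅): φ is true.
  v (successors {u}): φ is true.
  w (successors {u}): φ is false.
  x (successors {x}): φ is false.
For instance, at v:
  At v: \Diamond r \to q is true, \Box p is true, so (\Diamond r \to q) \land \Box p is true.
    At v: \Diamond r is true, q is true, so \Diamond r \to q is true.
      At v: \Diamond r requires r at some successor in {u}.
        r holds at u, so \Diamond r is true at v.
    At v: \Box p requires p at every successor {u}.
      At u: p is true.
    So \Box p is true at v.
Satisfying worlds: {u, v}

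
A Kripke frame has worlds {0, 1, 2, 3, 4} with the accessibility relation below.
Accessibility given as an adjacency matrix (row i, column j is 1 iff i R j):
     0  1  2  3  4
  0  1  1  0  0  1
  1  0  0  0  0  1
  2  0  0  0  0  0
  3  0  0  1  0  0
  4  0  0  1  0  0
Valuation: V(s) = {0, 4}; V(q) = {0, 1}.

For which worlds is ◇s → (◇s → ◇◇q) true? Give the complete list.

0, 2, 3, 4

Recall that ◇ψ holds at a world iff ψ holds at some accessible world.
Let φ = ◇s → (◇s → ◇◇q). Evaluate φ at each world:
  0 (successors {0, 1, 4}): φ is true.
  1 (successors {4}): φ is false.
  2 (successors ∅): φ is true.
  3 (successors {2}): φ is true.
  4 (successors {2}): φ is true.
For instance, at 0:
  At 0: ◇s is true, ◇s → ◇◇q is true, so ◇s → (◇s → ◇◇q) is true.
    At 0: ◇s requires s at some successor in {0, 1, 4}.
      s holds at 0, so ◇s is true at 0.
    At 0: ◇s is true, ◇◇q is true, so ◇s → ◇◇q is true.
      At 0: ◇s requires s at some successor in {0, 1, 4}.
        s holds at 0, so ◇s is true at 0.
      At 0: ◇◇q requires ◇q at some successor in {0, 1, 4}.
        ◇q holds at 0, so ◇◇q is true at 0.
Satisfying worlds: {0, 2, 3, 4}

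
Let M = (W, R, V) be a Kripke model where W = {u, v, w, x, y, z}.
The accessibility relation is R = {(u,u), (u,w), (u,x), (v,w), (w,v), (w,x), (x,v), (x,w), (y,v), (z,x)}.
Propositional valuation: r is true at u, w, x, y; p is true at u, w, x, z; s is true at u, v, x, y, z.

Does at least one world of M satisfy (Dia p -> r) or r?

Yes

Recall that Dia ψ holds at a world iff ψ holds at some accessible world.
Let φ = (Dia p -> r) or r. Evaluate φ at each world:
  u (successors {u, w, x}): φ is true.
  v (successors {w}): φ is false.
  w (successors {v, x}): φ is true.
  x (successors {v, w}): φ is true.
  y (successors {v}): φ is true.
  z (successors {x}): φ is false.
Detail at u (witness):
  At u: Dia p -> r is true, r is true, so (Dia p -> r) or r is true.
    At u: Dia p is true, r is true, so Dia p -> r is true.
      At u: Dia p requires p at some successor in {u, w, x}.
        p holds at u, so Dia p is true at u.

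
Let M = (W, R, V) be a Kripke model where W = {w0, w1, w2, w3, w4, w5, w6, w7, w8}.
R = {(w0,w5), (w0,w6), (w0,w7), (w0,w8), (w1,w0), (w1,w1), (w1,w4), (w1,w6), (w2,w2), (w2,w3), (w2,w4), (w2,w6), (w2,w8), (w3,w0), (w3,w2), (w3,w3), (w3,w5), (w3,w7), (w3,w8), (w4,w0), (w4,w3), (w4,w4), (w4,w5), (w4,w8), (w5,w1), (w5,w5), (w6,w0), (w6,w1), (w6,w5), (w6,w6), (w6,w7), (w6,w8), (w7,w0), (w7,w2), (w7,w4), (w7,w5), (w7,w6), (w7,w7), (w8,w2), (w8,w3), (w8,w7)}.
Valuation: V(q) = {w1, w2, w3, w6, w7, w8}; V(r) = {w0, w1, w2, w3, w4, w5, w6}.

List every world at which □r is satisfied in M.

Let φ = □r. Evaluate φ at each world:
  w0 (successors {w5, w6, w7, w8}): φ is false.
  w1 (successors {w0, w1, w4, w6}): φ is true.
  w2 (successors {w2, w3, w4, w6, w8}): φ is false.
  w3 (successors {w0, w2, w3, w5, w7, w8}): φ is false.
  w4 (successors {w0, w3, w4, w5, w8}): φ is false.
  w5 (successors {w1, w5}): φ is true.
  w6 (successors {w0, w1, w5, w6, w7, w8}): φ is false.
  w7 (successors {w0, w2, w4, w5, w6, w7}): φ is false.
  w8 (successors {w2, w3, w7}): φ is false.
For instance, at w8:
  At w8: □r requires r at every successor {w2, w3, w7}.
    r fails at w7, so □r is false at w8.
Satisfying worlds: {w1, w5}

w1, w5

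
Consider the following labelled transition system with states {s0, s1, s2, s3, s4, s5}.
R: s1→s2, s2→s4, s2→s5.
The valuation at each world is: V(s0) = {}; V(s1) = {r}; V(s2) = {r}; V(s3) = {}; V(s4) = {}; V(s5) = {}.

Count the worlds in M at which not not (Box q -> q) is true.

2

Let φ = not not (Box q -> q). Evaluate φ at each world:
  s0 (successors ∅): φ is false.
  s1 (successors {s2}): φ is true.
  s2 (successors {s4, s5}): φ is true.
  s3 (successors ∅): φ is false.
  s4 (successors ∅): φ is false.
  s5 (successors ∅): φ is false.
For instance, at s1:
  At s1: not (Box q -> q) is false, so not not (Box q -> q) is true.
    At s1: Box q -> q is true, so not (Box q -> q) is false.
      At s1: Box q is false, q is false, so Box q -> q is true.
Satisfying worlds: {s1, s2}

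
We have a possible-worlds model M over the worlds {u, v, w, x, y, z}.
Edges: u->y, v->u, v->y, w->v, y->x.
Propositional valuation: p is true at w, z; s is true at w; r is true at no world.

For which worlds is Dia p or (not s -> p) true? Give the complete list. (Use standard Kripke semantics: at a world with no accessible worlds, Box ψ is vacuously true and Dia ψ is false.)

w, z

Recall that Dia ψ holds at a world iff ψ holds at some accessible world.
Let φ = Dia p or (not s -> p). Evaluate φ at each world:
  u (successors {y}): φ is false.
  v (successors {u, y}): φ is false.
  w (successors {v}): φ is true.
  x (successors ∅): φ is false.
  y (successors {x}): φ is false.
  z (successors ∅): φ is true.
For instance, at w:
  At w: Dia p is false, not s -> p is true, so Dia p or (not s -> p) is true.
    At w: Dia p requires p at some successor in {v}.
      At v: p is false.
    So Dia p is false at w.
Satisfying worlds: {w, z}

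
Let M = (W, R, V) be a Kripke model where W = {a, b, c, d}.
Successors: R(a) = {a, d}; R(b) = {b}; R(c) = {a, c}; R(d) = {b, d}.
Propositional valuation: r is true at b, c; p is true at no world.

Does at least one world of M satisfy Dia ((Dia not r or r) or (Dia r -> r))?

Yes

Let φ = Dia ((Dia not r or r) or (Dia r -> r)). Evaluate φ at each world:
  a (successors {a, d}): φ is true.
  b (successors {b}): φ is true.
  c (successors {a, c}): φ is true.
  d (successors {b, d}): φ is true.
Detail at a (witness):
  At a: Dia ((Dia not r or r) or (Dia r -> r)) requires (Dia not r or r) or (Dia r -> r) at some successor in {a, d}.
    (Dia not r or r) or (Dia r -> r) holds at a, so Dia ((Dia not r or r) or (Dia r -> r)) is true at a.
      At a: Dia not r or r is true, Dia r -> r is true, so (Dia not r or r) or (Dia r -> r) is true.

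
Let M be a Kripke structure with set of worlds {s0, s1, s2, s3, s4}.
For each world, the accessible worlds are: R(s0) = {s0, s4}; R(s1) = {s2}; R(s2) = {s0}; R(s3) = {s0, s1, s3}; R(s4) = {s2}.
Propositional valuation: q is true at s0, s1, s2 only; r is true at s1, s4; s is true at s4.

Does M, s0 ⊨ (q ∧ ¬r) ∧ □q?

At s0: q ∧ ¬r is true, □q is false, so (q ∧ ¬r) ∧ □q is false.
  At s0: □q requires q at every successor {s0, s4}.
    q fails at s4, so □q is false at s0.

No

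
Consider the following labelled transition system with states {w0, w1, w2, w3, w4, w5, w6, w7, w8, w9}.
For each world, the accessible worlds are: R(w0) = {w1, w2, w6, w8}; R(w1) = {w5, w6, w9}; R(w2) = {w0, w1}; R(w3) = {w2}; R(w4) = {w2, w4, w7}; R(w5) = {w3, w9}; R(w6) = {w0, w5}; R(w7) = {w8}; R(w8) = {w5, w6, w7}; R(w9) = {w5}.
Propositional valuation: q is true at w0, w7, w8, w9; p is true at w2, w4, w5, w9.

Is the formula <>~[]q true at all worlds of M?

Recall that []ψ holds at a world iff ψ holds at every accessible world, and <>ψ holds iff ψ holds at some accessible world.
Let φ = <>~[]q. Evaluate φ at each world:
  w0 (successors {w1, w2, w6, w8}): φ is true.
  w1 (successors {w5, w6, w9}): φ is true.
  w2 (successors {w0, w1}): φ is true.
  w3 (successors {w2}): φ is true.
  w4 (successors {w2, w4, w7}): φ is true.
  w5 (successors {w3, w9}): φ is true.
  w6 (successors {w0, w5}): φ is true.
  w7 (successors {w8}): φ is true.
  w8 (successors {w5, w6, w7}): φ is true.
  w9 (successors {w5}): φ is true.
For instance, at w8:
  At w8: <>~[]q requires ~[]q at some successor in {w5, w6, w7}.
    ~[]q holds at w5, so <>~[]q is true at w8.
      At w5: []q is false, so ~[]q is true.

Yes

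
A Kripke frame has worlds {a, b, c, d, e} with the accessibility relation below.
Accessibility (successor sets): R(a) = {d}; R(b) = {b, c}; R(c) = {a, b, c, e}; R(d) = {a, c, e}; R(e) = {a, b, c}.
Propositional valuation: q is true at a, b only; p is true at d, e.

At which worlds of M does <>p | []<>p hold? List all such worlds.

a, c, d

Let φ = <>p | []<>p. Evaluate φ at each world:
  a (successors {d}): φ is true.
  b (successors {b, c}): φ is false.
  c (successors {a, b, c, e}): φ is true.
  d (successors {a, c, e}): φ is true.
  e (successors {a, b, c}): φ is false.
For instance, at b:
  At b: <>p is false, []<>p is false, so <>p | []<>p is false.
    At b: <>p requires p at some successor in {b, c}.
      At b: p is false.
      At c: p is false.
    So <>p is false at b.
    At b: []<>p requires <>p at every successor {b, c}.
      <>p fails at b, so []<>p is false at b.
Satisfying worlds: {a, c, d}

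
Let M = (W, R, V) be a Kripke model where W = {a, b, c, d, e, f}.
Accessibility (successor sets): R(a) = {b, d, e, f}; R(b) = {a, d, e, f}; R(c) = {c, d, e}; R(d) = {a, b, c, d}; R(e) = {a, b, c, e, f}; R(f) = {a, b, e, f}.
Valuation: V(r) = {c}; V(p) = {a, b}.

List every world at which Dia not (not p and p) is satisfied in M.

Let φ = Dia not (not p and p). Evaluate φ at each world:
  a (successors {b, d, e, f}): φ is true.
  b (successors {a, d, e, f}): φ is true.
  c (successors {c, d, e}): φ is true.
  d (successors {a, b, c, d}): φ is true.
  e (successors {a, b, c, e, f}): φ is true.
  f (successors {a, b, e, f}): φ is true.
For instance, at d:
  At d: Dia not (not p and p) requires not (not p and p) at some successor in {a, b, c, d}.
    not (not p and p) holds at a, so Dia not (not p and p) is true at d.
Satisfying worlds: {a, b, c, d, e, f}

a, b, c, d, e, f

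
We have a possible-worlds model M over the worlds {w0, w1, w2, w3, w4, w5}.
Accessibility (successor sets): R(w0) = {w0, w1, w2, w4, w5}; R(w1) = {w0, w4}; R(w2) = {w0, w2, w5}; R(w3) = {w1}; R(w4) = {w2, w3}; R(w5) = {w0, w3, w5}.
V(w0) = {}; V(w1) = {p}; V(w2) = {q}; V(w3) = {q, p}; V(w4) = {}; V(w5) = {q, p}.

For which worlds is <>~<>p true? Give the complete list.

Let φ = <>~<>p. Evaluate φ at each world:
  w0 (successors {w0, w1, w2, w4, w5}): φ is true.
  w1 (successors {w0, w4}): φ is false.
  w2 (successors {w0, w2, w5}): φ is false.
  w3 (successors {w1}): φ is true.
  w4 (successors {w2, w3}): φ is false.
  w5 (successors {w0, w3, w5}): φ is false.
For instance, at w1:
  At w1: <>~<>p requires ~<>p at some successor in {w0, w4}.
    At w0: ~<>p is false.
    At w4: ~<>p is false.
  So <>~<>p is false at w1.
Satisfying worlds: {w0, w3}

w0, w3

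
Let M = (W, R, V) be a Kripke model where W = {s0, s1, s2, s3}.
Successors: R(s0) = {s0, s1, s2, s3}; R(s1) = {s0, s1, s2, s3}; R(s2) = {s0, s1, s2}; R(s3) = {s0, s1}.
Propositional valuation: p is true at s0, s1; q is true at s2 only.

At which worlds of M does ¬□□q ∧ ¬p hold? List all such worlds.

Let φ = ¬□□q ∧ ¬p. Evaluate φ at each world:
  s0 (successors {s0, s1, s2, s3}): φ is false.
  s1 (successors {s0, s1, s2, s3}): φ is false.
  s2 (successors {s0, s1, s2}): φ is true.
  s3 (successors {s0, s1}): φ is true.
For instance, at s1:
  At s1: ¬□□q is true, ¬p is false, so ¬□□q ∧ ¬p is false.
    At s1: □□q is false, so ¬□□q is true.
      At s1: □□q requires □q at every successor {s0, s1, s2, s3}.
        □q fails at s0, so □□q is false at s1.
Satisfying worlds: {s2, s3}

s2, s3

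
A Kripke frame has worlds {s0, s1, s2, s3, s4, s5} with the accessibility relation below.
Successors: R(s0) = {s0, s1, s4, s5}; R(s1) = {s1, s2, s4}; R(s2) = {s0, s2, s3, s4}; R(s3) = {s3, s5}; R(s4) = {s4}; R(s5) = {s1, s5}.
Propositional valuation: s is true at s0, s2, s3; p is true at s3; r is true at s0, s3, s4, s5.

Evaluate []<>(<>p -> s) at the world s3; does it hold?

Recall that []ψ holds at a world iff ψ holds at every accessible world, and <>ψ holds iff ψ holds at some accessible world.
At s3: []<>(<>p -> s) requires <>(<>p -> s) at every successor {s3, s5}.
    At s3: <>(<>p -> s) requires <>p -> s at some successor in {s3, s5}.
      <>p -> s holds at s3, so <>(<>p -> s) is true at s3.
    At s5: <>(<>p -> s) requires <>p -> s at some successor in {s1, s5}.
      <>p -> s holds at s1, so <>(<>p -> s) is true at s5.
So []<>(<>p -> s) is true at s3.

Yes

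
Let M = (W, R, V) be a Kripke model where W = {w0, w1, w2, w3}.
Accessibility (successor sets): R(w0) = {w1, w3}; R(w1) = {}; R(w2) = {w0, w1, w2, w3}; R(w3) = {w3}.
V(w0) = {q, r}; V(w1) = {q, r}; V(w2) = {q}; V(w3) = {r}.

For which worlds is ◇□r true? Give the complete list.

w0, w2, w3

Let φ = ◇□r. Evaluate φ at each world:
  w0 (successors {w1, w3}): φ is true.
  w1 (successors ∅): φ is false.
  w2 (successors {w0, w1, w2, w3}): φ is true.
  w3 (successors {w3}): φ is true.
For instance, at w3:
  At w3: ◇□r requires □r at some successor in {w3}.
    □r holds at w3, so ◇□r is true at w3.
      At w3: □r requires r at every successor {w3}.
        At w3: r is true.
      So □r is true at w3.
Satisfying worlds: {w0, w2, w3}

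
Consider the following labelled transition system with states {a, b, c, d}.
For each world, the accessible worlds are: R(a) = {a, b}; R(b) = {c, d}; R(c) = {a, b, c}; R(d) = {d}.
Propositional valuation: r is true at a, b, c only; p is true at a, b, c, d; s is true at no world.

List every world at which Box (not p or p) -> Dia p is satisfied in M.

a, b, c, d

Let φ = Box (not p or p) -> Dia p. Evaluate φ at each world:
  a (successors {a, b}): φ is true.
  b (successors {c, d}): φ is true.
  c (successors {a, b, c}): φ is true.
  d (successors {d}): φ is true.
For instance, at c:
  At c: Box (not p or p) is true, Dia p is true, so Box (not p or p) -> Dia p is true.
    At c: Box (not p or p) requires not p or p at every successor {a, b, c}.
      At a: not p or p is true.
      At b: not p or p is true.
      At c: not p or p is true.
    So Box (not p or p) is true at c.
    At c: Dia p requires p at some successor in {a, b, c}.
      p holds at a, so Dia p is true at c.
Satisfying worlds: {a, b, c, d}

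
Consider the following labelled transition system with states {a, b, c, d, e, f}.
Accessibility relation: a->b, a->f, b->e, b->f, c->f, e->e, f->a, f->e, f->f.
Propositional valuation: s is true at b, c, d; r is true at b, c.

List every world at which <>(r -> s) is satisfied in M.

a, b, c, e, f

Let φ = <>(r -> s). Evaluate φ at each world:
  a (successors {b, f}): φ is true.
  b (successors {e, f}): φ is true.
  c (successors {f}): φ is true.
  d (successors ∅): φ is false.
  e (successors {e}): φ is true.
  f (successors {a, e, f}): φ is true.
For instance, at b:
  At b: <>(r -> s) requires r -> s at some successor in {e, f}.
    r -> s holds at e, so <>(r -> s) is true at b.
Satisfying worlds: {a, b, c, e, f}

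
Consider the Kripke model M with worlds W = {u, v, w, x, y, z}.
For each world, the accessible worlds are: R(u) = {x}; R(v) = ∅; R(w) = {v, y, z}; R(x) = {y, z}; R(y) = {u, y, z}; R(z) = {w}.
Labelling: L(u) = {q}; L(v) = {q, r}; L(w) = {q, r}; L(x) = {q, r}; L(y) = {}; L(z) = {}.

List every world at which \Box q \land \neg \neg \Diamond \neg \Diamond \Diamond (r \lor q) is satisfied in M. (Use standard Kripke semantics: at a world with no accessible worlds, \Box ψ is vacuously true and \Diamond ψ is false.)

Let φ = \Box q \land \neg \neg \Diamond \neg \Diamond \Diamond (r \lor q). Evaluate φ at each world:
  u (successors {x}): φ is false.
  v (successors ∅): φ is false.
  w (successors {v, y, z}): φ is false.
  x (successors {y, z}): φ is false.
  y (successors {u, y, z}): φ is false.
  z (successors {w}): φ is false.
For instance, at z:
  At z: \Box q is true, \neg \neg \Diamond \neg \Diamond \Diamond (r \lor q) is false, so \Box q \land \neg \neg \Diamond \neg \Diamond \Diamond (r \lor q) is false.
    At z: \Box q requires q at every successor {w}.
      At w: q is true.
    So \Box q is true at z.
    At z: \neg \Diamond \neg \Diamond \Diamond (r \lor q) is true, so \neg \neg \Diamond \neg \Diamond \Diamond (r \lor q) is false.
      At z: \Diamond \neg \Diamond \Diamond (r \lor q) is false, so \neg \Diamond \neg \Diamond \Diamond (r \lor q) is true.
Satisfying worlds: none.

none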